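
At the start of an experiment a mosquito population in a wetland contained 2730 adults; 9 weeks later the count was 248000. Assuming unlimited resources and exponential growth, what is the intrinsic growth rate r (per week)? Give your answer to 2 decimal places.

0.50 per week

From N(t) = N₀·e^(rt): e^(r·9) = 248000/2730 = 90.842.
r·9 = ln(90.842) = 4.5091, so r = 4.5091/9 = 0.50101.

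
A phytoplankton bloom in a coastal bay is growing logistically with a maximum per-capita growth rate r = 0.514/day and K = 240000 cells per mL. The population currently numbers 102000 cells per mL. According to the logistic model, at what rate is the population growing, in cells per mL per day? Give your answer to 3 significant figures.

dN/dt = rN(1 − N/K) = 0.514 × 102000 × (1 − 102000/240000).
1 − 102000/240000 = 0.575; dN/dt = 0.514 × 102000 × 0.575 = 30146.

30100 cells per mL per day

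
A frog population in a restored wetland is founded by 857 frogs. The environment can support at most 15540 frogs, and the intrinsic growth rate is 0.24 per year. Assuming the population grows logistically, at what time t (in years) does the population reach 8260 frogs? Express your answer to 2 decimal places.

12.36 years

A = (K − N₀)/N₀ = (15540 − 857)/857 = 17.133.
Solve 15540/(1 + 17.133·e^(−0.24t)) = 8260: 1 + 17.133·e^(−0.24t) = 1.8814, so e^(−0.24t) = 0.0514419.
−0.24·t = ln(0.0514419) = -2.9673, so t = 2.9673/0.24 = 12.364.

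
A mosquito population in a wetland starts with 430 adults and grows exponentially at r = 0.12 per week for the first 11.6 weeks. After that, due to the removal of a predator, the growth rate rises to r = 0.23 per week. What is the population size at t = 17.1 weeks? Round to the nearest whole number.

6129 adults

Phase 1: N(11.6) = 430·e^(0.12×11.6) = 430·e^1.392 = 1729.84.
Phase 2 runs for 17.1 − 11.6 = 5.5 weeks at r = 0.23.
N(17.1) = 1729.84·e^(0.23×5.5) = 1729.84·e^1.265 = 6128.99.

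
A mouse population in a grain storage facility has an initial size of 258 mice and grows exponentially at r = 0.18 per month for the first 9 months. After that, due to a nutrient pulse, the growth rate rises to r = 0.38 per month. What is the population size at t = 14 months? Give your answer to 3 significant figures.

Phase 1: N(9) = 258·e^(0.18×9) = 258·e^1.62 = 1303.7.
Phase 2 runs for 14 − 9 = 5 months at r = 0.38.
N(14) = 1303.7·e^(0.38×5) = 1303.7·e^1.9 = 8716.38.

8720 mice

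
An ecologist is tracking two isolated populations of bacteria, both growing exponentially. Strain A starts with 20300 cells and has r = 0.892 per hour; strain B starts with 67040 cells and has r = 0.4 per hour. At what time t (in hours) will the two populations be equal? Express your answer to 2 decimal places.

Set 20300·e^(0.892t) = 67040·e^(0.4t).
e^((0.892 − 0.4)t) = 67040/20300 → e^(0.492·t) = 3.3025.
0.492·t = ln(3.3025) = 1.1947, so t = 1.1947/0.492 = 2.4282.

2.43 hours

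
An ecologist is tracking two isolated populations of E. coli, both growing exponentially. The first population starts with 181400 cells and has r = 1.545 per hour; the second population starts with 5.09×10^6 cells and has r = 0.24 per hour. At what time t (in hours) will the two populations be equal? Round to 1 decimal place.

2.6 hours

Set 181400·e^(1.545t) = 5.09×10^6·e^(0.24t).
e^((1.545 − 0.24)t) = 5.09×10^6/181400 → e^(1.305·t) = 28.06.
1.305·t = ln(28.06) = 3.3343, so t = 3.3343/1.305 = 2.555.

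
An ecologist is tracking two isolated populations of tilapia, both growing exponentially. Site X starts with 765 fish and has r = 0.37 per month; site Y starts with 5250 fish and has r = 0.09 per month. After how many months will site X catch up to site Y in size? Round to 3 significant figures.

6.88 months

Set 765·e^(0.37t) = 5250·e^(0.09t).
e^((0.37 − 0.09)t) = 5250/765 → e^(0.28·t) = 6.8627.
0.28·t = ln(6.8627) = 1.9261, so t = 1.9261/0.28 = 6.879.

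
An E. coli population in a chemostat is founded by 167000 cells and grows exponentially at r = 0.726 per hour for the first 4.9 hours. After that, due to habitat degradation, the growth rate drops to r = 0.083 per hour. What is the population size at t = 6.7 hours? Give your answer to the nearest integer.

Phase 1: N(4.9) = 167000·e^(0.726×4.9) = 167000·e^3.557 = 5.857006×10^6.
Phase 2 runs for 6.7 − 4.9 = 1.8 hours at r = 0.083.
N(6.7) = 5.857006×10^6·e^(0.083×1.8) = 5.857006×10^6·e^0.1494 = 6.800788×10^6.

6800788 cells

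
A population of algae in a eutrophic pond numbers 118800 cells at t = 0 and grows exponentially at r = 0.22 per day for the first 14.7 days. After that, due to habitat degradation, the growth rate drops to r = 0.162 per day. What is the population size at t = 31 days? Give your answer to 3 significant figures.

42300000 cells

Phase 1: N(14.7) = 118800·e^(0.22×14.7) = 118800·e^3.234 = 3.01526×10^6.
Phase 2 runs for 31 − 14.7 = 16.3 days at r = 0.162.
N(31) = 3.01526×10^6·e^(0.162×16.3) = 3.01526×10^6·e^2.641 = 4.227881×10^7.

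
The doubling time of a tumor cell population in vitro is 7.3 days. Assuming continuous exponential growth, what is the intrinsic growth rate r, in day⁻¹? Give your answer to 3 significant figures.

0.0950 per day

r = ln(2)/t_d = 0.6931/7.3 = 0.094952.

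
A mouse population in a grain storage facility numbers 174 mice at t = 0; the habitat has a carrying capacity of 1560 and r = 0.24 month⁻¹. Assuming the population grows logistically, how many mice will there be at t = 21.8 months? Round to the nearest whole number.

A = (K − N₀)/N₀ = (1560 − 174)/174 = 7.9655.
N(t) = K/(1 + A·e^(−rt)) = 1560/(1 + 7.9655×e^(−0.24×21.8)).
e^(−5.232) = 0.0053428; denominator = 1 + 7.9655×0.0053428 = 1.0426.
N = 1560/1.0426 = 1496.32.

1496 mice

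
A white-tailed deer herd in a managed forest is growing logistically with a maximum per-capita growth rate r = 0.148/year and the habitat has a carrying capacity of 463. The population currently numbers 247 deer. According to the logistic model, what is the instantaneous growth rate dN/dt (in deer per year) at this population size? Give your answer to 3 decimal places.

17.054 deer per year

dN/dt = rN(1 − N/K) = 0.148 × 247 × (1 − 247/463).
1 − 247/463 = 0.46652; dN/dt = 0.148 × 247 × 0.46652 = 17.054.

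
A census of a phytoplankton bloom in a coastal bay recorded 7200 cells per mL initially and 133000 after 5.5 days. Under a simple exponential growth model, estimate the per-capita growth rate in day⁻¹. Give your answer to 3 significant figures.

0.530 per day

From N(t) = N₀·e^(rt): e^(r·5.5) = 133000/7200 = 18.472.
r·5.5 = ln(18.472) = 2.9163, so r = 2.9163/5.5 = 0.53023.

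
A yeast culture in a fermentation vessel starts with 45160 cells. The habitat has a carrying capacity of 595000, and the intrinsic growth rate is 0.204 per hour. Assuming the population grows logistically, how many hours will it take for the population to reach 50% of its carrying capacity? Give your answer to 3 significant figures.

12.3 hours

A = (K − N₀)/N₀ = (595000 − 45160)/45160 = 12.175.
Solve 595000/(1 + 12.175·e^(−0.204t)) = 297500: 1 + 12.175·e^(−0.204t) = 2, so e^(−0.204t) = 0.082133.
−0.204·t = ln(0.082133) = -2.4994, so t = 2.4994/0.204 = 12.252.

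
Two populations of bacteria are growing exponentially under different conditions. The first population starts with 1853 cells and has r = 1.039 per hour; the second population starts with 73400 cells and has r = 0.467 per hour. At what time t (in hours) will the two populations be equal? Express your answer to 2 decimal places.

Set 1853·e^(1.039t) = 73400·e^(0.467t).
e^((1.039 − 0.467)t) = 73400/1853 → e^(0.572·t) = 39.611.
0.572·t = ln(39.611) = 3.6791, so t = 3.6791/0.572 = 6.432.

6.43 hours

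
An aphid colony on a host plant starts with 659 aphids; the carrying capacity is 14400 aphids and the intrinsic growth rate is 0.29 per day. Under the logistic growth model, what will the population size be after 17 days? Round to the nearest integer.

A = (K − N₀)/N₀ = (14400 − 659)/659 = 20.851.
N(t) = K/(1 + A·e^(−rt)) = 14400/(1 + 20.851×e^(−0.29×17)).
e^(−4.93) = 0.0072265; denominator = 1 + 20.851×0.0072265 = 1.1507.
N = 14400/1.1507 = 12514.3.

12514 aphids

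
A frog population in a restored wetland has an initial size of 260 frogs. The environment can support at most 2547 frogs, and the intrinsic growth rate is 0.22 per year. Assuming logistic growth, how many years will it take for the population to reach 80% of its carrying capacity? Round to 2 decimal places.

A = (K − N₀)/N₀ = (2547 − 260)/260 = 8.7962.
Solve 2547/(1 + 8.7962·e^(−0.22t)) = 2037.6: 1 + 8.7962·e^(−0.22t) = 1.25, so e^(−0.22t) = 0.0284215.
−0.22·t = ln(0.0284215) = -3.5606, so t = 3.5606/0.22 = 16.185.

16.18 years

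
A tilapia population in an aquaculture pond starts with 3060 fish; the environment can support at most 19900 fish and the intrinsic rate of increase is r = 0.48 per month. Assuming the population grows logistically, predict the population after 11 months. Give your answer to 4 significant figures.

A = (K − N₀)/N₀ = (19900 − 3060)/3060 = 5.5033.
N(t) = K/(1 + A·e^(−rt)) = 19900/(1 + 5.5033×e^(−0.48×11)).
e^(−5.28) = 0.0050924; denominator = 1 + 5.5033×0.0050924 = 1.028.
N = 19900/1.028 = 19357.5.

19360 fish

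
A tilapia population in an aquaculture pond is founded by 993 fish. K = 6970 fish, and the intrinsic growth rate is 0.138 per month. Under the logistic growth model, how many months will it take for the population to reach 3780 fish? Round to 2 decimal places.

A = (K − N₀)/N₀ = (6970 − 993)/993 = 6.0191.
Solve 6970/(1 + 6.0191·e^(−0.138t)) = 3780: 1 + 6.0191·e^(−0.138t) = 1.8439, so e^(−0.138t) = 0.140205.
−0.138·t = ln(0.140205) = -1.9646, so t = 1.9646/0.138 = 14.237.

14.24 months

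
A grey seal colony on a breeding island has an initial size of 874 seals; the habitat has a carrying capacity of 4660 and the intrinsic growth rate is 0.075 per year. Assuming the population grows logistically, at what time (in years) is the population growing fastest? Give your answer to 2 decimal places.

19.55 years

Logistic growth is fastest at N = K/2 = 2330.
A = (K − N₀)/N₀ = 4.3318. Set K/(1 + A·e^(−rt)) = K/2 → A·e^(−rt) = 1.
e^(−0.075t) = 1/4.3318 = 0.230851, so t = ln(4.3318)/0.075 = 1.466/0.075 = 19.546.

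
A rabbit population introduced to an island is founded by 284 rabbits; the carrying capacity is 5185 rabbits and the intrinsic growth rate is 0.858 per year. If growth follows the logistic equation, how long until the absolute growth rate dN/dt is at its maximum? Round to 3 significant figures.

Logistic growth is fastest at N = K/2 = 2592.5.
A = (K − N₀)/N₀ = 17.257. Set K/(1 + A·e^(−rt)) = K/2 → A·e^(−rt) = 1.
e^(−0.858t) = 1/17.257 = 0.0579474, so t = ln(17.257)/0.858 = 2.8482/0.858 = 3.3196.

3.32 years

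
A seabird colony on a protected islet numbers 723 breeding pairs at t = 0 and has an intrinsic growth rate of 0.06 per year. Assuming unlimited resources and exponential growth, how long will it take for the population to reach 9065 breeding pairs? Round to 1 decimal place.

42.1 years

Set N₀·e^(rt) = 9065: e^(0.06·t) = 9065/723 = 12.538.
0.06·t = ln(12.538) = 2.5288, so t = 2.5288/0.06 = 42.146.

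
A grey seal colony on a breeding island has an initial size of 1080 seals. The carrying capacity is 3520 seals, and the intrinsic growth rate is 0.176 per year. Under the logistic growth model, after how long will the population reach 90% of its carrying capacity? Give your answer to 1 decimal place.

17.1 years

A = (K − N₀)/N₀ = (3520 − 1080)/1080 = 2.2593.
Solve 3520/(1 + 2.2593·e^(−0.176t)) = 3168: 1 + 2.2593·e^(−0.176t) = 1.1111, so e^(−0.176t) = 0.0491803.
−0.176·t = ln(0.0491803) = -3.0123, so t = 3.0123/0.176 = 17.115.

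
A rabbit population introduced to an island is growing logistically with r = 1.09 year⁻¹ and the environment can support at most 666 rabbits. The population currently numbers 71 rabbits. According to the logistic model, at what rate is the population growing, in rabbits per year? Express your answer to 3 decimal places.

dN/dt = rN(1 − N/K) = 1.09 × 71 × (1 − 71/666).
1 − 71/666 = 0.89339; dN/dt = 1.09 × 71 × 0.89339 = 69.14.

69.140 rabbits per year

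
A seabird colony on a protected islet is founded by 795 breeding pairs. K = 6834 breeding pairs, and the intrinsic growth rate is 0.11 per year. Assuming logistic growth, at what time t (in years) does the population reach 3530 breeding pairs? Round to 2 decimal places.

A = (K − N₀)/N₀ = (6834 − 795)/795 = 7.5962.
Solve 6834/(1 + 7.5962·e^(−0.11t)) = 3530: 1 + 7.5962·e^(−0.11t) = 1.936, so e^(−0.11t) = 0.123216.
−0.11·t = ln(0.123216) = -2.0938, so t = 2.0938/0.11 = 19.035.

19.03 years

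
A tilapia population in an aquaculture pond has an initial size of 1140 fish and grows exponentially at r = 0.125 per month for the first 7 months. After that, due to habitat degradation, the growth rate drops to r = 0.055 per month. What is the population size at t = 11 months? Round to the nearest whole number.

3408 fish

Phase 1: N(7) = 1140·e^(0.125×7) = 1140·e^0.875 = 2734.72.
Phase 2 runs for 11 − 7 = 4 months at r = 0.055.
N(11) = 2734.72·e^(0.055×4) = 2734.72·e^0.22 = 3407.67.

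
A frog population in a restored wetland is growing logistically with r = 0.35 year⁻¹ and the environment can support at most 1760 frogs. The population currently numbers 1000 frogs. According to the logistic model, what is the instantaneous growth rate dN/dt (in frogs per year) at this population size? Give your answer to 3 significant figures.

151 frogs per year

dN/dt = rN(1 − N/K) = 0.35 × 1000 × (1 − 1000/1760).
1 − 1000/1760 = 0.43182; dN/dt = 0.35 × 1000 × 0.43182 = 151.14.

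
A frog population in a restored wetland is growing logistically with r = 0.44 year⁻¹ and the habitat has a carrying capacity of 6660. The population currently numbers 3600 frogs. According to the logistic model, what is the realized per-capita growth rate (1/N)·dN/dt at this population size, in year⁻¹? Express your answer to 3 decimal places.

(1/N)·dN/dt = r(1 − N/K) = 0.44 × (1 − 3600/6660).
= 0.44 × 0.45946 = 0.20216.

0.202 per year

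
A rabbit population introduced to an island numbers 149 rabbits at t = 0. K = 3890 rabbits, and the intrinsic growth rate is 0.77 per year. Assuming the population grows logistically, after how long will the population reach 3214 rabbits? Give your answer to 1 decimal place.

6.2 years

A = (K − N₀)/N₀ = (3890 − 149)/149 = 25.107.
Solve 3890/(1 + 25.107·e^(−0.77t)) = 3214: 1 + 25.107·e^(−0.77t) = 1.2103, so e^(−0.77t) = 0.00837721.
−0.77·t = ln(0.00837721) = -4.7822, so t = 4.7822/0.77 = 6.2107.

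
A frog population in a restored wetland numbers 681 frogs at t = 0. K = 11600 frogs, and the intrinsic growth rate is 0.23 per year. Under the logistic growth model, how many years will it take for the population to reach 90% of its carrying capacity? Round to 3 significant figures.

21.6 years

A = (K − N₀)/N₀ = (11600 − 681)/681 = 16.034.
Solve 11600/(1 + 16.034·e^(−0.23t)) = 10440: 1 + 16.034·e^(−0.23t) = 1.1111, so e^(−0.23t) = 0.00692982.
−0.23·t = ln(0.00692982) = -4.9719, so t = 4.9719/0.23 = 21.617.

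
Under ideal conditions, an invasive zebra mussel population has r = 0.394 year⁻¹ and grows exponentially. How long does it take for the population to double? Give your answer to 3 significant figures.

1.76 years

Doubling time t_d = ln(2)/r = 0.6931/0.394 = 1.7593.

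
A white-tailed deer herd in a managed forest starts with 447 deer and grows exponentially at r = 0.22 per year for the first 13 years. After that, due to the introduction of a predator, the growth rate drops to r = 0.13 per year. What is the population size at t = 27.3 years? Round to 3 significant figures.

Phase 1: N(13) = 447·e^(0.22×13) = 447·e^2.86 = 7805.3.
Phase 2 runs for 27.3 − 13 = 14.3 years at r = 0.13.
N(27.3) = 7805.3·e^(0.13×14.3) = 7805.3·e^1.859 = 50089.1.

50100 deer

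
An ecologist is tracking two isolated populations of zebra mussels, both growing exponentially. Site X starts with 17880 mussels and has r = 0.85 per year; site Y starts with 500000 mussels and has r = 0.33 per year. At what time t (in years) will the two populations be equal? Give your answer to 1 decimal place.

6.4 years

Set 17880·e^(0.85t) = 500000·e^(0.33t).
e^((0.85 − 0.33)t) = 500000/17880 → e^(0.52·t) = 27.964.
0.52·t = ln(27.964) = 3.3309, so t = 3.3309/0.52 = 6.4056.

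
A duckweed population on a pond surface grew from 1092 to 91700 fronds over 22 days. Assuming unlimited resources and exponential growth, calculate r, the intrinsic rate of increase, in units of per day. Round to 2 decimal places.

0.20 per day

From N(t) = N₀·e^(rt): e^(r·22) = 91700/1092 = 83.974.
r·22 = ln(83.974) = 4.4305, so r = 4.4305/22 = 0.20139.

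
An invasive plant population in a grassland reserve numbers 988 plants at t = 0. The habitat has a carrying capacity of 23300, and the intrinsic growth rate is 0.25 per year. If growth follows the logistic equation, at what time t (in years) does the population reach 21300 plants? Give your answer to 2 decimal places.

A = (K − N₀)/N₀ = (23300 − 988)/988 = 22.583.
Solve 23300/(1 + 22.583·e^(−0.25t)) = 21300: 1 + 22.583·e^(−0.25t) = 1.0939, so e^(−0.25t) = 0.00415785.
−0.25·t = ln(0.00415785) = -5.4828, so t = 5.4828/0.25 = 21.931.

21.93 years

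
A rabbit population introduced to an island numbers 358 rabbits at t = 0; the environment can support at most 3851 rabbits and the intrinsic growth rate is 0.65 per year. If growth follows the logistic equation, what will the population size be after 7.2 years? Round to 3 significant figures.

A = (K − N₀)/N₀ = (3851 − 358)/358 = 9.757.
N(t) = K/(1 + A·e^(−rt)) = 3851/(1 + 9.757×e^(−0.65×7.2)).
e^(−4.68) = 0.009279; denominator = 1 + 9.757×0.009279 = 1.0905.
N = 3851/1.0905 = 3531.29.

3530 rabbits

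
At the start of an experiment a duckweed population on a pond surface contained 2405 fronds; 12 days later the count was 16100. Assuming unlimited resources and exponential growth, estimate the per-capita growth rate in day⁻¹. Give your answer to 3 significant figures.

0.158 per day

From N(t) = N₀·e^(rt): e^(r·12) = 16100/2405 = 6.6944.
r·12 = ln(6.6944) = 1.9013, so r = 1.9013/12 = 0.15844.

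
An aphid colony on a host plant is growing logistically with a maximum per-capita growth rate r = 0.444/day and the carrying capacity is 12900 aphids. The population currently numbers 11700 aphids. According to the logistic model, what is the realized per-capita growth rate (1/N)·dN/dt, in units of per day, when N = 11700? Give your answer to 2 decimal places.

0.04 per day

(1/N)·dN/dt = r(1 − N/K) = 0.444 × (1 − 11700/12900).
= 0.444 × 0.093023 = 0.041302.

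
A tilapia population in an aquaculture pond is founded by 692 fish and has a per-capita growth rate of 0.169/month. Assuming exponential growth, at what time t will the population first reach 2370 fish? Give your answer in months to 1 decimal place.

Set N₀·e^(rt) = 2370: e^(0.169·t) = 2370/692 = 3.4249.
0.169·t = ln(3.4249) = 1.2311, so t = 1.2311/0.169 = 7.2844.

7.3 months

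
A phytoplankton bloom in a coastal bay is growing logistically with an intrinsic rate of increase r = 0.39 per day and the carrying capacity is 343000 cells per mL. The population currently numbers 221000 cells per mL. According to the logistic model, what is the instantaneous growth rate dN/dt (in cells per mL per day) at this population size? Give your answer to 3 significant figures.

dN/dt = rN(1 − N/K) = 0.39 × 221000 × (1 − 221000/343000).
1 − 221000/343000 = 0.35569; dN/dt = 0.39 × 221000 × 0.35569 = 30657.

30700 cells per mL per day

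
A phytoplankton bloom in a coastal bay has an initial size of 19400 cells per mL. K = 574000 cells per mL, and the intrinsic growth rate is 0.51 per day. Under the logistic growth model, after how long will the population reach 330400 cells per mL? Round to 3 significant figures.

A = (K − N₀)/N₀ = (574000 − 19400)/19400 = 28.588.
Solve 574000/(1 + 28.588·e^(−0.51t)) = 330400: 1 + 28.588·e^(−0.51t) = 1.7373, so e^(−0.51t) = 0.0257905.
−0.51·t = ln(0.0257905) = -3.6578, so t = 3.6578/0.51 = 7.1721.

7.17 days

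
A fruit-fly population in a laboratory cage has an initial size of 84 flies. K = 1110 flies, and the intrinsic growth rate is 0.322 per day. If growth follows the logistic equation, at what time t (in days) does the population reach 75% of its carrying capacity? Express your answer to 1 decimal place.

11.2 days

A = (K − N₀)/N₀ = (1110 − 84)/84 = 12.214.
Solve 1110/(1 + 12.214·e^(−0.322t)) = 832.5: 1 + 12.214·e^(−0.322t) = 1.3333, so e^(−0.322t) = 0.0272904.
−0.322·t = ln(0.0272904) = -3.6012, so t = 3.6012/0.322 = 11.184.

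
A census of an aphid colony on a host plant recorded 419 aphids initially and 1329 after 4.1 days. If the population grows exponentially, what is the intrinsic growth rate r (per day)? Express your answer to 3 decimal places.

From N(t) = N₀·e^(rt): e^(r·4.1) = 1329/419 = 3.1718.
r·4.1 = ln(3.1718) = 1.1543, so r = 1.1543/4.1 = 0.28154.

0.282 per day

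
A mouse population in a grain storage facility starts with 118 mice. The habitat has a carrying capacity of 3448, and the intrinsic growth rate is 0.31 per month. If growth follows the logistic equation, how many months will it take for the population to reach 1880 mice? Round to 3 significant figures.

A = (K − N₀)/N₀ = (3448 − 118)/118 = 28.22.
Solve 3448/(1 + 28.22·e^(−0.31t)) = 1880: 1 + 28.22·e^(−0.31t) = 1.834, so e^(−0.31t) = 0.0295547.
−0.31·t = ln(0.0295547) = -3.5215, so t = 3.5215/0.31 = 11.36.

11.4 months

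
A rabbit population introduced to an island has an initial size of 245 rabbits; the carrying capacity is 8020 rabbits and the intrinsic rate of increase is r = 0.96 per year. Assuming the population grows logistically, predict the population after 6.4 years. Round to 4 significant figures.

7509 rabbits

A = (K − N₀)/N₀ = (8020 − 245)/245 = 31.735.
N(t) = K/(1 + A·e^(−rt)) = 8020/(1 + 31.735×e^(−0.96×6.4)).
e^(−6.144) = 0.0021463; denominator = 1 + 31.735×0.0021463 = 1.0681.
N = 8020/1.0681 = 7508.57.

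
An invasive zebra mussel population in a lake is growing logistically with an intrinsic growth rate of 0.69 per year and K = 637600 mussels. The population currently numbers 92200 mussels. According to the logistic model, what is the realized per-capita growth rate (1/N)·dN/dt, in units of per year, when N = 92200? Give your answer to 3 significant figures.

(1/N)·dN/dt = r(1 − N/K) = 0.69 × (1 − 92200/637600).
= 0.69 × 0.8554 = 0.59022.

0.590 per year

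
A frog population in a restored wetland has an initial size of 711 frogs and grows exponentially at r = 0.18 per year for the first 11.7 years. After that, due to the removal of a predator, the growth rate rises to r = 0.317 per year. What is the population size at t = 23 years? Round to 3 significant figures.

210000 frogs

Phase 1: N(11.7) = 711·e^(0.18×11.7) = 711·e^2.106 = 5841.09.
Phase 2 runs for 23 − 11.7 = 11.3 years at r = 0.317.
N(23) = 5841.09·e^(0.317×11.3) = 5841.09·e^3.582 = 209981.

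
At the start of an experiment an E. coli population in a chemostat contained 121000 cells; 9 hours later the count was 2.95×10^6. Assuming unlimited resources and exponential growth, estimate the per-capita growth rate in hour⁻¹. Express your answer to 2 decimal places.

From N(t) = N₀·e^(rt): e^(r·9) = 2.95×10^6/121000 = 24.38.
r·9 = ln(24.38) = 3.1938, so r = 3.1938/9 = 0.35486.

0.35 per hour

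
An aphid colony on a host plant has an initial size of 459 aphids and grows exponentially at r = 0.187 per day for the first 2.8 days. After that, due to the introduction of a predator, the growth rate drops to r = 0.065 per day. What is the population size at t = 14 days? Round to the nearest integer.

1605 aphids

Phase 1: N(2.8) = 459·e^(0.187×2.8) = 459·e^0.5236 = 774.835.
Phase 2 runs for 14 − 2.8 = 11.2 days at r = 0.065.
N(14) = 774.835·e^(0.065×11.2) = 774.835·e^0.728 = 1604.63.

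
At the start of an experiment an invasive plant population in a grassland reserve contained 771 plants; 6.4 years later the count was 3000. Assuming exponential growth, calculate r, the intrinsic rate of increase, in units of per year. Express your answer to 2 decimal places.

0.21 per year

From N(t) = N₀·e^(rt): e^(r·6.4) = 3000/771 = 3.8911.
r·6.4 = ln(3.8911) = 1.3587, so r = 1.3587/6.4 = 0.21229.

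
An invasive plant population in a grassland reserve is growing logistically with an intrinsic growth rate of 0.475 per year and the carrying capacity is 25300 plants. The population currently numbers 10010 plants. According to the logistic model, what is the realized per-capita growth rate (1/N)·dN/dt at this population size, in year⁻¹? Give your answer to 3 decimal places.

(1/N)·dN/dt = r(1 − N/K) = 0.475 × (1 − 10010/25300).
= 0.475 × 0.60435 = 0.28707.

0.287 per year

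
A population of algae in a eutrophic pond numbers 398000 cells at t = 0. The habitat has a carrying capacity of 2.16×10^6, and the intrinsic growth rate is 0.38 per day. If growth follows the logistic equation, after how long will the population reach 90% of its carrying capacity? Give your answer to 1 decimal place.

9.7 days

A = (K − N₀)/N₀ = (2.16×10^6 − 398000)/398000 = 4.4271.
Solve 2.16×10^6/(1 + 4.4271·e^(−0.38t)) = 1.944×10^6: 1 + 4.4271·e^(−0.38t) = 1.1111, so e^(−0.38t) = 0.0250977.
−0.38·t = ln(0.0250977) = -3.685, so t = 3.685/0.38 = 9.6973.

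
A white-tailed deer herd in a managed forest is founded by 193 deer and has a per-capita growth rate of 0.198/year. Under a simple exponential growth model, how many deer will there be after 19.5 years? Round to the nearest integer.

9170 deer

N(t) = N₀·e^(rt) = 193 × e^(0.198×19.5) = 193 × e^3.861.
e^3.861 ≈ 47.513, so N ≈ 193 × 47.513 = 9169.98.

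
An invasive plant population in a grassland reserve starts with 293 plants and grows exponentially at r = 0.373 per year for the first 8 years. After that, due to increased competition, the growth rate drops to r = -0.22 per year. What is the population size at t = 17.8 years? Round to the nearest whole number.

Phase 1: N(8) = 293·e^(0.373×8) = 293·e^2.984 = 5791.65.
Phase 2 runs for 17.8 − 8 = 9.8 years at r = -0.22.
N(17.8) = 5791.65·e^(-0.22×9.8) = 5791.65·e^-2.156 = 670.6.

671 plants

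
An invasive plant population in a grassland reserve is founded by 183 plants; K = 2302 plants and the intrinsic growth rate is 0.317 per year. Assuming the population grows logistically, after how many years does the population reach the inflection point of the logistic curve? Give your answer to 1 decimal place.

Logistic growth is fastest at N = K/2 = 1151.
A = (K − N₀)/N₀ = 11.579. Set K/(1 + A·e^(−rt)) = K/2 → A·e^(−rt) = 1.
e^(−0.317t) = 1/11.579 = 0.0863615, so t = ln(11.579)/0.317 = 2.4492/0.317 = 7.7262.

7.7 years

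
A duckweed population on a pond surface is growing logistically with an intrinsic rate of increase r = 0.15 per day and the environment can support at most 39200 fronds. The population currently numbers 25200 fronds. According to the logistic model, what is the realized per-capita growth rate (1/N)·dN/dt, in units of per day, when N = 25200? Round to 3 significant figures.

0.0536 per day

(1/N)·dN/dt = r(1 − N/K) = 0.15 × (1 − 25200/39200).
= 0.15 × 0.35714 = 0.053571.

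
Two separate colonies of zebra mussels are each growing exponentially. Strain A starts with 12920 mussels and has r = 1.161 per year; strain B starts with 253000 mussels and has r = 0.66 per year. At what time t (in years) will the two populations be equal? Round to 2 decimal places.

Set 12920·e^(1.161t) = 253000·e^(0.66t).
e^((1.161 − 0.66)t) = 253000/12920 → e^(0.501·t) = 19.582.
0.501·t = ln(19.582) = 2.9746, so t = 2.9746/0.501 = 5.9374.

5.94 years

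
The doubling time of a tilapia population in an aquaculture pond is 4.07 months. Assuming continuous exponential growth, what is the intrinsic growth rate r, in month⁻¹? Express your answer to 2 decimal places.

r = ln(2)/t_d = 0.6931/4.07 = 0.17031.

0.17 per month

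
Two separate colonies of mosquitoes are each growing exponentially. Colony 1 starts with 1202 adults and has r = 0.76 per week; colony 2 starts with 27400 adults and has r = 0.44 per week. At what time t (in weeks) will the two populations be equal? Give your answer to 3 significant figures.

9.77 weeks

Set 1202·e^(0.76t) = 27400·e^(0.44t).
e^((0.76 − 0.44)t) = 27400/1202 → e^(0.32·t) = 22.795.
0.32·t = ln(22.795) = 3.1266, so t = 3.1266/0.32 = 9.7705.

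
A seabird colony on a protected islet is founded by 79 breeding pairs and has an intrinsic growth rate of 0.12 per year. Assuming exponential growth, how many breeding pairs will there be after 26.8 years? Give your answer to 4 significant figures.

1969 breeding pairs

N(t) = N₀·e^(rt) = 79 × e^(0.12×26.8) = 79 × e^3.216.
e^3.216 ≈ 24.928, so N ≈ 79 × 24.928 = 1969.33.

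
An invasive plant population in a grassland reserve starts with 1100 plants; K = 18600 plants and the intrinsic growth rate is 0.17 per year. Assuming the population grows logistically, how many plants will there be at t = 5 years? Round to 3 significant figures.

2380 plants

A = (K − N₀)/N₀ = (18600 − 1100)/1100 = 15.909.
N(t) = K/(1 + A·e^(−rt)) = 18600/(1 + 15.909×e^(−0.17×5)).
e^(−0.85) = 0.42741; denominator = 1 + 15.909×0.42741 = 7.7998.
N = 18600/7.7998 = 2384.68.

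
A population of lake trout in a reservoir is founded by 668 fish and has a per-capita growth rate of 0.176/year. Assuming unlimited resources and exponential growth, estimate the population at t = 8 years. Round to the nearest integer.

2731 fish

N(t) = N₀·e^(rt) = 668 × e^(0.176×8) = 668 × e^1.408.
e^1.408 ≈ 4.0878, so N ≈ 668 × 4.0878 = 2730.63.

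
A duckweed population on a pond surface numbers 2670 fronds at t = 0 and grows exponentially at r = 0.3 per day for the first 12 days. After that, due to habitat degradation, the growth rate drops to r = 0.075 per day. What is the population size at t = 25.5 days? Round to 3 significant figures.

Phase 1: N(12) = 2670·e^(0.3×12) = 2670·e^3.6 = 97717.3.
Phase 2 runs for 25.5 − 12 = 13.5 days at r = 0.075.
N(25.5) = 97717.3·e^(0.075×13.5) = 97717.3·e^1.012 = 268964.

269000 fronds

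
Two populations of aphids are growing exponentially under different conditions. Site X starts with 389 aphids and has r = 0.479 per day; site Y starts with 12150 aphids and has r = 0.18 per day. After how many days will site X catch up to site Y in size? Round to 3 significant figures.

Set 389·e^(0.479t) = 12150·e^(0.18t).
e^((0.479 − 0.18)t) = 12150/389 → e^(0.299·t) = 31.234.
0.299·t = ln(31.234) = 3.4415, so t = 3.4415/0.299 = 11.51.

11.5 days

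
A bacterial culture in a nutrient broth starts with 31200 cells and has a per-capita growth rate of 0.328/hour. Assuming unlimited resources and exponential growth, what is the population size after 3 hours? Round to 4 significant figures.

83460 cells

N(t) = N₀·e^(rt) = 31200 × e^(0.328×3) = 31200 × e^0.984.
e^0.984 ≈ 2.6751, so N ≈ 31200 × 2.6751 = 83464.2.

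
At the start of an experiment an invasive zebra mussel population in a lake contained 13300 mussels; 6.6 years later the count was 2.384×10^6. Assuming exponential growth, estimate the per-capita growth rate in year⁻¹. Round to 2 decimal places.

From N(t) = N₀·e^(rt): e^(r·6.6) = 2.384×10^6/13300 = 179.25.
r·6.6 = ln(179.25) = 5.1888, so r = 5.1888/6.6 = 0.78618.

0.79 per year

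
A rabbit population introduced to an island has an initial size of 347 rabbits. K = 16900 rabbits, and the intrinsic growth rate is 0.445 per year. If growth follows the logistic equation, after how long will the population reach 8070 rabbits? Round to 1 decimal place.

A = (K − N₀)/N₀ = (16900 − 347)/347 = 47.703.
Solve 16900/(1 + 47.703·e^(−0.445t)) = 8070: 1 + 47.703·e^(−0.445t) = 2.0942, so e^(−0.445t) = 0.0229372.
−0.445·t = ln(0.0229372) = -3.775, so t = 3.775/0.445 = 8.4831.

8.5 years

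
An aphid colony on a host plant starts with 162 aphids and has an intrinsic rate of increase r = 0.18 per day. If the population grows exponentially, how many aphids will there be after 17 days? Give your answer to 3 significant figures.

3460 aphids

N(t) = N₀·e^(rt) = 162 × e^(0.18×17) = 162 × e^3.06.
e^3.06 ≈ 21.328, so N ≈ 162 × 21.328 = 3455.06.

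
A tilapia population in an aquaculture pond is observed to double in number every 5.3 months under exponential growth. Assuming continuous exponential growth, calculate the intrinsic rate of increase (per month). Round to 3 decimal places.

0.131 per month

r = ln(2)/t_d = 0.6931/5.3 = 0.13078.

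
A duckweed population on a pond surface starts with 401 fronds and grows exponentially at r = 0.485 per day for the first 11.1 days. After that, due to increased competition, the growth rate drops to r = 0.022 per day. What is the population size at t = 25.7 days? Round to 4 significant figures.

120400 fronds

Phase 1: N(11.1) = 401·e^(0.485×11.1) = 401·e^5.383 = 87331.1.
Phase 2 runs for 25.7 − 11.1 = 14.6 days at r = 0.022.
N(25.7) = 87331.1·e^(0.022×14.6) = 87331.1·e^0.3212 = 120410.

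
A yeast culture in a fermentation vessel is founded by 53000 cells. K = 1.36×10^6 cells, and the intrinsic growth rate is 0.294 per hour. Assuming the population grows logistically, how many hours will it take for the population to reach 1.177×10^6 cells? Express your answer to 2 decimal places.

A = (K − N₀)/N₀ = (1.36×10^6 − 53000)/53000 = 24.66.
Solve 1.36×10^6/(1 + 24.66·e^(−0.294t)) = 1.177×10^6: 1 + 24.66·e^(−0.294t) = 1.1555, so e^(−0.294t) = 0.00630485.
−0.294·t = ln(0.00630485) = -5.0664, so t = 5.0664/0.294 = 17.233.

17.23 hours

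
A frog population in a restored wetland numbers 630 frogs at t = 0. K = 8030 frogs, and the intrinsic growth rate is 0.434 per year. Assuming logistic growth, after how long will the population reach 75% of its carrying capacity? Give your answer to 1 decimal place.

8.2 years

A = (K − N₀)/N₀ = (8030 − 630)/630 = 11.746.
Solve 8030/(1 + 11.746·e^(−0.434t)) = 6022.5: 1 + 11.746·e^(−0.434t) = 1.3333, so e^(−0.434t) = 0.0283784.
−0.434·t = ln(0.0283784) = -3.5621, so t = 3.5621/0.434 = 8.2077.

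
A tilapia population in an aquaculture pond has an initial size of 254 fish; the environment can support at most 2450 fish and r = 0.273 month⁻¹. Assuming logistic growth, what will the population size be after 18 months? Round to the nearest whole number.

A = (K − N₀)/N₀ = (2450 − 254)/254 = 8.6457.
N(t) = K/(1 + A·e^(−rt)) = 2450/(1 + 8.6457×e^(−0.273×18)).
e^(−4.914) = 0.0073431; denominator = 1 + 8.6457×0.0073431 = 1.0635.
N = 2450/1.0635 = 2303.75.

2304 fish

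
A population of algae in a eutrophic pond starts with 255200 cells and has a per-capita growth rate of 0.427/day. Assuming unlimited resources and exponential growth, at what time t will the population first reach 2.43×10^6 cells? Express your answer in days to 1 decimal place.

Set N₀·e^(rt) = 2.43×10^6: e^(0.427·t) = 2.43×10^6/255200 = 9.5219.
0.427·t = ln(9.5219) = 2.2536, so t = 2.2536/0.427 = 5.2777.

5.3 days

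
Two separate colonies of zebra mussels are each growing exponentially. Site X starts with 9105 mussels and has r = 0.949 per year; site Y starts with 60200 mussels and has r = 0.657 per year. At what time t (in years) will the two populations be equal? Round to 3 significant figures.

Set 9105·e^(0.949t) = 60200·e^(0.657t).
e^((0.949 − 0.657)t) = 60200/9105 → e^(0.292·t) = 6.6118.
0.292·t = ln(6.6118) = 1.8888, so t = 1.8888/0.292 = 6.4687.

6.47 years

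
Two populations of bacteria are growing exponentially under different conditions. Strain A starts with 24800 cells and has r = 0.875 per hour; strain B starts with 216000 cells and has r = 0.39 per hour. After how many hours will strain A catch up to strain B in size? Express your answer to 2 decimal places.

Set 24800·e^(0.875t) = 216000·e^(0.39t).
e^((0.875 − 0.39)t) = 216000/24800 → e^(0.485·t) = 8.7097.
0.485·t = ln(8.7097) = 2.1644, so t = 2.1644/0.485 = 4.4628.

4.46 hours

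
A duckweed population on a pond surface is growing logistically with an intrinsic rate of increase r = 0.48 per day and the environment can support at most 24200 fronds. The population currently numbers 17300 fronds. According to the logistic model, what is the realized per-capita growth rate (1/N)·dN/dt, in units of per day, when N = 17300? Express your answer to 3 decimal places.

0.137 per day

(1/N)·dN/dt = r(1 − N/K) = 0.48 × (1 − 17300/24200).
= 0.48 × 0.28512 = 0.13686.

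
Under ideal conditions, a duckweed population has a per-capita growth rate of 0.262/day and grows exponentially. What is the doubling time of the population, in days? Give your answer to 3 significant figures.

2.65 days

Doubling time t_d = ln(2)/r = 0.6931/0.262 = 2.6456.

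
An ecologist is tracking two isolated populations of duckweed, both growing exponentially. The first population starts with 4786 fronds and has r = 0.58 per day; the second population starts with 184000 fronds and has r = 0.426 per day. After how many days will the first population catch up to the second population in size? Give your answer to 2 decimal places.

23.70 days

Set 4786·e^(0.58t) = 184000·e^(0.426t).
e^((0.58 − 0.426)t) = 184000/4786 → e^(0.154·t) = 38.445.
0.154·t = ln(38.445) = 3.6492, so t = 3.6492/0.154 = 23.696.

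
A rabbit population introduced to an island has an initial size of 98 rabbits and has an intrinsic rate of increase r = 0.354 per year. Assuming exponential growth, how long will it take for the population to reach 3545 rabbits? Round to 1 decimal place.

Set N₀·e^(rt) = 3545: e^(0.354·t) = 3545/98 = 36.173.
0.354·t = ln(36.173) = 3.5883, so t = 3.5883/0.354 = 10.137.

10.1 years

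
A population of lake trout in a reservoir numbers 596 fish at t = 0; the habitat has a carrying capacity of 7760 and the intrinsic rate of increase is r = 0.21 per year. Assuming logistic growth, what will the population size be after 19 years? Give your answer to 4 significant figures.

A = (K − N₀)/N₀ = (7760 − 596)/596 = 12.02.
N(t) = K/(1 + A·e^(−rt)) = 7760/(1 + 12.02×e^(−0.21×19)).
e^(−3.99) = 0.0185; denominator = 1 + 12.02×0.0185 = 1.2224.
N = 7760/1.2224 = 6348.33.

6348 fish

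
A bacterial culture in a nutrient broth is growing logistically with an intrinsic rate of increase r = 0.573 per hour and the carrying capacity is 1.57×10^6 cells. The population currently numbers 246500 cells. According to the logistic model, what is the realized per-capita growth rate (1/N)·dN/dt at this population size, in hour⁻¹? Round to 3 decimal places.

0.483 per hour

(1/N)·dN/dt = r(1 − N/K) = 0.573 × (1 − 246500/1.57×10^6).
= 0.573 × 0.84299 = 0.48304.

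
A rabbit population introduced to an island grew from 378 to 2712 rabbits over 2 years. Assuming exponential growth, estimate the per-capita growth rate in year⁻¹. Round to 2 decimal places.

From N(t) = N₀·e^(rt): e^(r·2) = 2712/378 = 7.1746.
r·2 = ln(7.1746) = 1.9705, so r = 1.9705/2 = 0.98527.

0.99 per year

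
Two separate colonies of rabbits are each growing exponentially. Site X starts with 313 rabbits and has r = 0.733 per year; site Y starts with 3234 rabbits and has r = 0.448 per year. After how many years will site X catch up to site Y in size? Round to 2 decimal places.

8.19 years

Set 313·e^(0.733t) = 3234·e^(0.448t).
e^((0.733 − 0.448)t) = 3234/313 → e^(0.285·t) = 10.332.
0.285·t = ln(10.332) = 2.3353, so t = 2.3353/0.285 = 8.1939.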